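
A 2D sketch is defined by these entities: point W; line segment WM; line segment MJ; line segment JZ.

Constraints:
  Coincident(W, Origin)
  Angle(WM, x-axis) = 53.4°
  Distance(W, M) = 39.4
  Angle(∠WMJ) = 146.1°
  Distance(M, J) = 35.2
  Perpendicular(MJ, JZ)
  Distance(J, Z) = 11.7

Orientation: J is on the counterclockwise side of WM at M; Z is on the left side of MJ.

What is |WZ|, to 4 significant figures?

68.68

W is at the origin; WM runs at 53.4° with length 39.4, so M = 39.4·(cos 53.4°, sin 53.4°) = (23.49, 31.63). ∠WMJ = 146.1°, so MJ runs at 53.4° + (180° − 146.1°) = 87.30° from the x-axis; with |MJ| = 35.2, J = M + 35.2·(cos 87.30°, sin 87.30°) = (25.15, 66.79). MJ ⟂ JZ; with |JZ| = 11.7 on the left of MJ, Z = J + 11.7·(-0.9989, 0.04711) = (13.46, 67.34). Then |WZ| = |Z − W| = 68.68.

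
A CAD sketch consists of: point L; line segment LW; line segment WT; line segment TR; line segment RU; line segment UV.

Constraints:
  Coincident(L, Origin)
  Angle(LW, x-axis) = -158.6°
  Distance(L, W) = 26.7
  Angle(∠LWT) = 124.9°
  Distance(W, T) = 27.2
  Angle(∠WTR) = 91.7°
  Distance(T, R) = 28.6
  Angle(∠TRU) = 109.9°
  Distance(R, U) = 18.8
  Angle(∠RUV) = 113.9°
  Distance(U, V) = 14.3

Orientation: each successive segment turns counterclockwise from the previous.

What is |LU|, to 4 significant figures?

29.21

L is at the origin; LW runs at -158.6° with length 26.7, so W = (-24.86, -9.742). ∠LWT = 124.9° gives WT at -103.5° from the x-axis; with |WT| = 27.2, T = (-31.21, -36.19). ∠WTR = 91.7° gives TR at -15.20° from the x-axis; with |TR| = 28.6, R = (-3.609, -43.69). ∠TRU = 109.9° gives RU at 54.90° from the x-axis; with |RU| = 18.8, U = (7.201, -28.31). Then |LU| = |U − L| = 29.21.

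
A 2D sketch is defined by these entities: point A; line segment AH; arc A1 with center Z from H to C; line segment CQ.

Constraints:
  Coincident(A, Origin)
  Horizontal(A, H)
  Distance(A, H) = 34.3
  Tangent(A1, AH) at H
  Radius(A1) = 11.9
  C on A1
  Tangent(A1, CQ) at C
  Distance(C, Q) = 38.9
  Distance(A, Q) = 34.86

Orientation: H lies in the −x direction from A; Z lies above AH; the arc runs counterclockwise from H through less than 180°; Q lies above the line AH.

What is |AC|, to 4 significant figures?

25.40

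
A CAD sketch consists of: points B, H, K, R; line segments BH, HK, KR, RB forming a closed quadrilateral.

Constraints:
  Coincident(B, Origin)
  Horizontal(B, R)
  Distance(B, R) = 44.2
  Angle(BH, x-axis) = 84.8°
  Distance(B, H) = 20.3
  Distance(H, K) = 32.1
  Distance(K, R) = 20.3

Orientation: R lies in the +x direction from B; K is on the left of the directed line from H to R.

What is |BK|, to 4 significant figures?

38.05

Checks: |HK| = 32.10 ✓; |KR| = 20.30 ✓.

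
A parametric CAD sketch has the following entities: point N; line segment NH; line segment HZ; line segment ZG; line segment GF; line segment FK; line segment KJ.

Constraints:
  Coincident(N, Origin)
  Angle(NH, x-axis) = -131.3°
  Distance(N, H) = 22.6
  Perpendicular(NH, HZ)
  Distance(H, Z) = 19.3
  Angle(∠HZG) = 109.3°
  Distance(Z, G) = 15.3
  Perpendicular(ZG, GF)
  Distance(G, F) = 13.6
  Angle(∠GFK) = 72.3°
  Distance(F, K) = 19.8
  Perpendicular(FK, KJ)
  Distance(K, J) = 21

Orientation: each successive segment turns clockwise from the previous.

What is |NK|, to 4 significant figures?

25.89

N is at the origin; NH runs at -131.3° with length 22.6, so H = (-14.92, -16.98). NH ⟂ HZ, so HZ runs at 138.7°; with |HZ| = 19.3, Z = (-29.42, -4.241). ∠HZG = 109.3° gives ZG at 68.00° from the x-axis; with |ZG| = 15.3, G = (-23.68, 9.945). ZG is perpendicular to GF, so GF runs at -22.00°; with |GF| = 13.6, F = (-11.07, 4.851). ∠GFK = 72.3° gives FK at -129.7° from the x-axis; with |FK| = 19.8, K = (-23.72, -10.38). Then |NK| = |K − N| = 25.89.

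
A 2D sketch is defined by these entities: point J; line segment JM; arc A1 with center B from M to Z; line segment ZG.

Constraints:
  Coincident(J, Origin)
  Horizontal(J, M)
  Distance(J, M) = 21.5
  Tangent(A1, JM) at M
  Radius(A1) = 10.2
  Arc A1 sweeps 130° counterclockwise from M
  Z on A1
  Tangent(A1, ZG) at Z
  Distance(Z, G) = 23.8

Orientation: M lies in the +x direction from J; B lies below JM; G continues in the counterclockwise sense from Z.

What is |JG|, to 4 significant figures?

45.43

On A1, M sits at bearing 90° from B; a 130° counterclockwise sweep puts Z at bearing 220°, so Z = B + 10.2·(cos 220°, sin 220°) = (13.69, -16.76). A1 meets ZG tangentially, so BZ is at right angles to ZG, so ZG runs along (−sin 220°, cos 220°); with |ZG| = 23.8, G = (28.98, -34.99). Then |JG| = |G − J| = 45.43.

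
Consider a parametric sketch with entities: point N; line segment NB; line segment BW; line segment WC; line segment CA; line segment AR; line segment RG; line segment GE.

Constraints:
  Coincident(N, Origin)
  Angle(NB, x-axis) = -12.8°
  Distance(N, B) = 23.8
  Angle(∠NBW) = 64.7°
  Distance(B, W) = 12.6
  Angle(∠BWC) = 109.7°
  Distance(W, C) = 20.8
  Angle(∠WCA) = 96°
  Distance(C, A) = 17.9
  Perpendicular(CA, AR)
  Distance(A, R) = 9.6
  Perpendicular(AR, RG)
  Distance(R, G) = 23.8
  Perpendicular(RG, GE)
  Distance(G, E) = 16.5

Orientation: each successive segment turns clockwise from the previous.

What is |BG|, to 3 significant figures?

22.4

N is at the origin; NB runs at -12.8° with length 23.8, so B = (23.2, -5.27). ∠NBW = 64.7° gives BW at -128° from the x-axis; with |BW| = 12.6, W = (15.4, -15.2). ∠BWC = 109.7° gives WC at 162° from the x-axis; with |WC| = 20.8, C = (-4.30, -8.62). ∠WCA = 96.0° gives CA at 77.6° from the x-axis; with |CA| = 17.9, A = (-0.459, 8.86). CA is perpendicular to AR, so AR runs at -12.4°; with |AR| = 9.6, R = (8.92, 6.80). AR ⟂ RG, so RG runs at -102°; with |RG| = 23.8, G = (3.81, -16.4). Then |BG| = |G − B| = 22.4.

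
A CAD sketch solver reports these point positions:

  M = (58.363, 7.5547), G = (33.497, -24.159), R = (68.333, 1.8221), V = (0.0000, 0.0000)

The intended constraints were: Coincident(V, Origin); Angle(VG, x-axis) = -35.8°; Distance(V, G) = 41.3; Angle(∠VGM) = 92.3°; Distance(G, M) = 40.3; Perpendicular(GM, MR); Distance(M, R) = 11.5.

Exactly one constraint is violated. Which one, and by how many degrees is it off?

Perpendicular(GM, MR) — off by 8.20°.

V = (0.00, 0.00) ✓; VG at -35.80° ✓; |VG| = 41.30 ✓; ∠VGM = 92.30° ✓; |GM| = 40.30 ✓; ∠(GM, MR) = 81.80° ✗; |MR| = 11.50 ✓.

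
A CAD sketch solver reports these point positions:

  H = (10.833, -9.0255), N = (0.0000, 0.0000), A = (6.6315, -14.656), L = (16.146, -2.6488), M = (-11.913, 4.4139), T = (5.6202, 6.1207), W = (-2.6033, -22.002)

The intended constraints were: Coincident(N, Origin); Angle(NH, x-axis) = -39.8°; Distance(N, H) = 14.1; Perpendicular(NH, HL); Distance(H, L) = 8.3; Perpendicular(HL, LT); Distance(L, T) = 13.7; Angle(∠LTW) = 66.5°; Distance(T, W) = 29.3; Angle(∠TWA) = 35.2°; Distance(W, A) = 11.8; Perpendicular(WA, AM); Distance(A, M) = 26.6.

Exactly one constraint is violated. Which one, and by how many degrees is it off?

Perpendicular(WA, AM) — off by 5.70°.

N = (0.00, 0.00) ✓; NH at -39.80° ✓; |NH| = 14.10 ✓; ∠(NH, HL) = 90.00° ✓; |HL| = 8.300 ✓; ∠(HL, LT) = 90.00° ✓; |LT| = 13.70 ✓; ∠LTW = 66.50° ✓; |TW| = 29.30 ✓; ∠TWA = 35.20° ✓; |WA| = 11.80 ✓; ∠(WA, AM) = 95.70° ✗; |AM| = 26.60 ✓.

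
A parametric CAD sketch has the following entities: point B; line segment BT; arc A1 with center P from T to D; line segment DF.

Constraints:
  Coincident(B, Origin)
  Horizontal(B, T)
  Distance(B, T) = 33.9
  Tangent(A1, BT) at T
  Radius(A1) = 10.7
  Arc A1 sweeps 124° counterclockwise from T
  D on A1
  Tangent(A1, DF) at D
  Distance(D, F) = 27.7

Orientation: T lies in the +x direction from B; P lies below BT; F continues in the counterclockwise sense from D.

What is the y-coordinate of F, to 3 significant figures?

-39.6

On A1, T sits at bearing 90° from P; a 124° counterclockwise sweep puts D at bearing 214°, so D = P + 10.7·(cos 214°, sin 214°) = (25.0, -16.7). Tangency of A1 to DF means the radius PD is perpendicular to DF, so DF runs along (−sin 214°, cos 214°); with |DF| = 27.7, F = (40.5, -39.6). So F.y = -39.6.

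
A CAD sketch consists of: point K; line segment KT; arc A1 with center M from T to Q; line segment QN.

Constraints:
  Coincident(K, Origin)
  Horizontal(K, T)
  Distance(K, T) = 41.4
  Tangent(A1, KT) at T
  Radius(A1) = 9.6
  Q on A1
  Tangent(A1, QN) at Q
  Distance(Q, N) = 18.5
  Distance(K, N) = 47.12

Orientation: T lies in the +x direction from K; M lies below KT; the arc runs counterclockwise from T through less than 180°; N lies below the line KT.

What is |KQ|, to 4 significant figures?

34.20

K is at the origin; K and T share the same y with |KT| = 41.4 and T on the +x side, so T = (41.40, 0.000). Tangency of A1 to KT means the radius MT is perpendicular to KT, so M = T + (0, -9.6) = (41.40, -9.600). Since MQ ⟂ QN (tangency), |MN| = √(9.6² + 18.5²) = 20.84 regardless of where Q sits on A1. So N lies on both circle(K, 47.12) and circle(M, 20.84); the below-KT intersection is N = (36.46, -29.85). Q is the foot of the tangent from N: Q = (32.07, -11.88).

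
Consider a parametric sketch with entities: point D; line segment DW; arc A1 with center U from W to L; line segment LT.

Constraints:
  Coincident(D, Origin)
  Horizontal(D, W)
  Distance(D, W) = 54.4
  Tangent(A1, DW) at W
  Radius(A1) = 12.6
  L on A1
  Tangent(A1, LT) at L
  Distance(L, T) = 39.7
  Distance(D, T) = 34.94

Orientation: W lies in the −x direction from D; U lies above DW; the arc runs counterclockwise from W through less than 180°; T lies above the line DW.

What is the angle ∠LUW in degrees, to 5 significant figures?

43.231°

Checks: ∠(UW, WD) = 90.00° ✓; |UL| = 12.60 ✓; ∠(UL, LT) = 90.00° ✓; |LT| = 39.70 ✓; |DT| = 34.94 ✓.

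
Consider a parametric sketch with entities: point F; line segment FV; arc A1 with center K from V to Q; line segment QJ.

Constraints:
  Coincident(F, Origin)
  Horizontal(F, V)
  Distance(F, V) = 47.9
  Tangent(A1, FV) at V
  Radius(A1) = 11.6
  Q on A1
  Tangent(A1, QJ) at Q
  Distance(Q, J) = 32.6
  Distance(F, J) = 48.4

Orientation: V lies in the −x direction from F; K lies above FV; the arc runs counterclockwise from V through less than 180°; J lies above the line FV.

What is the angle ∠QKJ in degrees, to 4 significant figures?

70.41°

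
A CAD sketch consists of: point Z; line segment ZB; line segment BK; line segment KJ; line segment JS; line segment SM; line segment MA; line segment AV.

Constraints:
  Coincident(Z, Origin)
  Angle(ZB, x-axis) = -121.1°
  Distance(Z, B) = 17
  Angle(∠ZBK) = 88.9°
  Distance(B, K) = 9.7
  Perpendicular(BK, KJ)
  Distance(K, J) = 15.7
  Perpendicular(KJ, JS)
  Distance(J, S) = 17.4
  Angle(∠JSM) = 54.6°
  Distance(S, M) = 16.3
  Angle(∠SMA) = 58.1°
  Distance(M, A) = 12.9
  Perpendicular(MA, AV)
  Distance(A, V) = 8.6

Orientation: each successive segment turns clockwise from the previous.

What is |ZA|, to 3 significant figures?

6.93

Z is at the origin; ZB runs at -121.1° with length 17.0, so B = (-8.78, -14.6). ∠ZBK = 88.9° gives BK at 148° from the x-axis; with |BK| = 9.7, K = (-17.0, -9.39). The perpendicularity gives KJ at right angles to BK, so KJ runs at 57.8°; with |KJ| = 15.7, J = (-8.62, 3.90). KJ is perpendicular to JS, so JS runs at -32.2°; with |JS| = 17.4, S = (6.10, -5.37). ∠JSM = 54.6° gives SM at -158° from the x-axis; with |SM| = 16.3, M = (-8.97, -11.6). ∠SMA = 58.1° gives MA at 80.5° from the x-axis; with |MA| = 12.9, A = (-6.84, 1.14). Then |ZA| = |A − Z| = 6.93.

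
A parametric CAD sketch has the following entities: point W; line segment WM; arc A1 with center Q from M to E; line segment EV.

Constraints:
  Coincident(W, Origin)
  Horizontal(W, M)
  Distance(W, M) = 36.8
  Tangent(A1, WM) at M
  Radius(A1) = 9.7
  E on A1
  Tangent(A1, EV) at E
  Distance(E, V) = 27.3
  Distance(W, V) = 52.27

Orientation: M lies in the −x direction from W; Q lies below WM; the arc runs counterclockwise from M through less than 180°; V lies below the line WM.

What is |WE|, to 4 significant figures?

47.68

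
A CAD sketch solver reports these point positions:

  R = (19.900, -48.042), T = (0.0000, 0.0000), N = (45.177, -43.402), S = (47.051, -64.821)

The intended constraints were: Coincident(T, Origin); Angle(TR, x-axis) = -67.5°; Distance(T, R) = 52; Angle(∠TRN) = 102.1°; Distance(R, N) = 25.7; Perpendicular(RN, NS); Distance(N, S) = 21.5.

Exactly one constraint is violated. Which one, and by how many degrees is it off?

Perpendicular(RN, NS) — off by 5.40°.

T = (0.00, 0.00) ✓; TR at -67.50° ✓; |TR| = 52.00 ✓; ∠TRN = 102.1° ✓; |RN| = 25.70 ✓; ∠(RN, NS) = 95.40° ✗; |NS| = 21.50 ✓.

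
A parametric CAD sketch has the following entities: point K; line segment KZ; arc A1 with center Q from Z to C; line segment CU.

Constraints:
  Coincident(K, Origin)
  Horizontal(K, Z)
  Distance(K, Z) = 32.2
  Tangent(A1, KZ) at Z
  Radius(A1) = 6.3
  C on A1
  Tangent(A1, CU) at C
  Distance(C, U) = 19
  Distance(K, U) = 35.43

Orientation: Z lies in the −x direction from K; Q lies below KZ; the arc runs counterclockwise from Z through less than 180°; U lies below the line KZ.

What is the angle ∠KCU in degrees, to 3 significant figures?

66.3°

Checks: K = (0.00, 0.00) ✓; |QC| = 6.300 ✓; ∠(QC, CU) = 90.00° ✓; |CU| = 19.00 ✓; |KU| = 35.43 ✓.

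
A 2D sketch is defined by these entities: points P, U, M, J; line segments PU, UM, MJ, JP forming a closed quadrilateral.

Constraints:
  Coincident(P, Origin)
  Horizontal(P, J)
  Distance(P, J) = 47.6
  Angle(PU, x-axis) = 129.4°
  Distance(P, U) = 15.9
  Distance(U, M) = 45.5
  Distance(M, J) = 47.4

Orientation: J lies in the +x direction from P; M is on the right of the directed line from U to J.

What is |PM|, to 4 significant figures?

30.26

Checks: |UM| = 45.50 ✓; |MJ| = 47.40 ✓.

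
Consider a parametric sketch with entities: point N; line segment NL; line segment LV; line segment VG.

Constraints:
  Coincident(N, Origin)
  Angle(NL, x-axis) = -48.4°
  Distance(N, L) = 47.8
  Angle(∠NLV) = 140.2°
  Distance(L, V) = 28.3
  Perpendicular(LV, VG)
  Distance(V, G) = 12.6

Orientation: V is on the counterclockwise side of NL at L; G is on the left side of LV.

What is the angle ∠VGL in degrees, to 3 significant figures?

66.0°

N is at the origin; NL runs at -48.4° with length 47.8, so L = 47.8·(cos -48.4°, sin -48.4°) = (31.7, -35.7). ∠NLV = 140.2°, so LV runs at -48.4° + (180° − 140.2°) = -8.60° from the x-axis; with |LV| = 28.3, V = L + 28.3·(cos -8.60°, sin -8.60°) = (59.7, -40.0). LV ⟂ VG; with |VG| = 12.6 on the left of LV, G = V + 12.6·(0.150, 0.989) = (61.6, -27.5). Then cos ∠VGL = GV·GL / (|GV||GL|), giving 66.0°.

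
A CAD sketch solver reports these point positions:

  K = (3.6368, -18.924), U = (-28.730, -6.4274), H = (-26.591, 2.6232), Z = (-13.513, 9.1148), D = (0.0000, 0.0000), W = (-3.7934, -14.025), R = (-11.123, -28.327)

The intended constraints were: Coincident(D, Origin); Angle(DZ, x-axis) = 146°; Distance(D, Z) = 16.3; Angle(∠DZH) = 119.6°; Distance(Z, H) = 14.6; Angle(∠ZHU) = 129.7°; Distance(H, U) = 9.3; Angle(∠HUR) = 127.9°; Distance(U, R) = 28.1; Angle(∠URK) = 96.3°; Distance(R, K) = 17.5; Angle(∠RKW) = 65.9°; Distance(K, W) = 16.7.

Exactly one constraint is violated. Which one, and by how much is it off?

Distance(K, W) = 16.7 — off by 7.80.

D = (0.00, 0.00) ✓; DZ at 146.0° ✓; |DZ| = 16.30 ✓; ∠DZH = 119.6° ✓; |ZH| = 14.60 ✓; ∠ZHU = 129.7° ✓; |HU| = 9.300 ✓; ∠HUR = 127.9° ✓; |UR| = 28.10 ✓; ∠URK = 96.30° ✓; |RK| = 17.50 ✓; ∠RKW = 65.90° ✓; |KW| = 8.900 ✗.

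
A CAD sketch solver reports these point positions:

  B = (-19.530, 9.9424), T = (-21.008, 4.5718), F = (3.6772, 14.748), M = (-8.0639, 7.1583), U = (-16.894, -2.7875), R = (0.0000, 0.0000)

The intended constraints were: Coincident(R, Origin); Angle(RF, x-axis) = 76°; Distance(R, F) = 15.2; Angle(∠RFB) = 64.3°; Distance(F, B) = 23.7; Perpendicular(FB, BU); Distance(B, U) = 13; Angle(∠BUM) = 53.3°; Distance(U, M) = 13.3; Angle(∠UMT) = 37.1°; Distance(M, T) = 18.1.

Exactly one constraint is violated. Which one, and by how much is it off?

Distance(M, T) = 18.1 — off by 4.90.

R = (0.00, 0.00) ✓; RF at 76.00° ✓; |RF| = 15.20 ✓; ∠RFB = 64.30° ✓; |FB| = 23.70 ✓; ∠(FB, BU) = 90.00° ✓; |BU| = 13.00 ✓; ∠BUM = 53.30° ✓; |UM| = 13.30 ✓; ∠UMT = 37.10° ✓; |MT| = 13.20 ✗.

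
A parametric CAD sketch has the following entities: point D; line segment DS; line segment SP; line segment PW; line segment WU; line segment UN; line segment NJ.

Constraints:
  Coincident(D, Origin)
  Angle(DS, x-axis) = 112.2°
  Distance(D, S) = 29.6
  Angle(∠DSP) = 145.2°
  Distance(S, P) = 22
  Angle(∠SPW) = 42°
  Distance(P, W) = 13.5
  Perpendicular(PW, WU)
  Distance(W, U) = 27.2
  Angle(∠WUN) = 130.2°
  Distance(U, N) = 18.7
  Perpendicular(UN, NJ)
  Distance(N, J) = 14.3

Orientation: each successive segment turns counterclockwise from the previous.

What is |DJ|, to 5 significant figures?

56.604

D is at the origin; DS runs at 112.2° with length 29.6, so S = (-11.184, 27.406). ∠DSP = 145.2° gives SP at 147.00° from the x-axis; with |SP| = 22.0, P = (-29.635, 39.388). ∠SPW = 42.0° gives PW at -75.000° from the x-axis; with |PW| = 13.5, W = (-26.141, 26.348). PW ⟂ WU, so WU runs at 15.000°; with |WU| = 27.2, U = (0.13240, 33.388). ∠WUN = 130.2° gives UN at 64.800° from the x-axis; with |UN| = 18.7, N = (8.0945, 50.308). UN ⟂ NJ, so NJ runs at 154.80°; with |NJ| = 14.3, J = (-4.8446, 56.397). Then |DJ| = |J − D| = 56.604.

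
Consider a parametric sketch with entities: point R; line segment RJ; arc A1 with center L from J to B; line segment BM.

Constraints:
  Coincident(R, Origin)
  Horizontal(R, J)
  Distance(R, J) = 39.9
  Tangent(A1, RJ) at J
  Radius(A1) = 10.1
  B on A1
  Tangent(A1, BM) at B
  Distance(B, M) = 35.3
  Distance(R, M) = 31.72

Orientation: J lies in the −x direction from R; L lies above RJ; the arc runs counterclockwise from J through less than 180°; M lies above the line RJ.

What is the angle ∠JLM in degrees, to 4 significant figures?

123.4°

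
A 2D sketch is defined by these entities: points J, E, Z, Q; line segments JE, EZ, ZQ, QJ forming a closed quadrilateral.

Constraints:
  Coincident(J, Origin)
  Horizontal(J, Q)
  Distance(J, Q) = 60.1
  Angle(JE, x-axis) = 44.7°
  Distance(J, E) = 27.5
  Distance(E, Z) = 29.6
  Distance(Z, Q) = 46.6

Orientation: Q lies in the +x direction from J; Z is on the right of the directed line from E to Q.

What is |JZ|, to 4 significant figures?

17.56

Checks: |EZ| = 29.60 ✓; |ZQ| = 46.60 ✓.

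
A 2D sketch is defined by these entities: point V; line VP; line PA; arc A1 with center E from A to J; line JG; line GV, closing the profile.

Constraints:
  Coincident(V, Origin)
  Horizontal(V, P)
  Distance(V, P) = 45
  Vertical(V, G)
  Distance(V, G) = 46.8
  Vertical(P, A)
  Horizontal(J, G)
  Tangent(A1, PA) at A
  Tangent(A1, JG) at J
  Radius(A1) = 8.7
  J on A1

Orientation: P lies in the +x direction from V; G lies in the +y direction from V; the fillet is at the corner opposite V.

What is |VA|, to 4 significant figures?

58.96

The virtual corner opposite V is at (45.00, 46.80). Tangency of A1 to PA means the radius EA is perpendicular to PA and A1 meets JG tangentially, so EJ is at right angles to JG, with radius 8.7, so the center E sits 8.7 in from both sides at E = (36.30, 38.10). That places the tangent points at A = (45.00, 38.10) on PA and J = (36.30, 46.80) on JG. Then |VA| = |A − V| = 58.96.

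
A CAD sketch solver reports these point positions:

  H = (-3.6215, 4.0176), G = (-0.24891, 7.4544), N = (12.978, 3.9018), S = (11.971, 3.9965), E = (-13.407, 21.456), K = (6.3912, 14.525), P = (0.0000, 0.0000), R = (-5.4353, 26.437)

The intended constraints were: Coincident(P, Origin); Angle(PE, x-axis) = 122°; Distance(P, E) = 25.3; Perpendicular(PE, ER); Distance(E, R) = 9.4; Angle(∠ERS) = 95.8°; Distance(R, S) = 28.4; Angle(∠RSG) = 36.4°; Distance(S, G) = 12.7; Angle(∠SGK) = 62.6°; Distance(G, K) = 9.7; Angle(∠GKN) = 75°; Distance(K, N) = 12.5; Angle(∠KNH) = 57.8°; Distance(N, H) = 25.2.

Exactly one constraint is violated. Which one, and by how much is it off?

Distance(N, H) = 25.2 — off by 8.60.

P = (0.00, 0.00) ✓; PE at 122.0° ✓; |PE| = 25.30 ✓; ∠(PE, ER) = 90.00° ✓; |ER| = 9.400 ✓; ∠ERS = 95.80° ✓; |RS| = 28.40 ✓; ∠RSG = 36.40° ✓; |SG| = 12.70 ✓; ∠SGK = 62.60° ✓; |GK| = 9.700 ✓; ∠GKN = 75.00° ✓; |KN| = 12.50 ✓; ∠KNH = 57.80° ✓; |NH| = 16.60 ✗.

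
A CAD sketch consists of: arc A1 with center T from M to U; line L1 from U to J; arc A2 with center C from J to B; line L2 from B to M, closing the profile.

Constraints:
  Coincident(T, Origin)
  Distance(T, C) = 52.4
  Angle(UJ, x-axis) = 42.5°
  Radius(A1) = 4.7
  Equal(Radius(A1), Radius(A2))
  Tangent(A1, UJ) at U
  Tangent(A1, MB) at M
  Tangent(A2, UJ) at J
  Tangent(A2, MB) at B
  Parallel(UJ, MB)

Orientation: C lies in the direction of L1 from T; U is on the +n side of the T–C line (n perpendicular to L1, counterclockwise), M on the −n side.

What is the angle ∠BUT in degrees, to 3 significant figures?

79.8°

The slot axis is L1's direction at 42.5°, so u = (cos 42.5°, sin 42.5°) = (0.737, 0.676) and n = (−sin 42.5°, cos 42.5°) = (-0.676, 0.737). T is at the origin and C lies 52.4 along u from T, so C = 52.4·u = (38.6, 35.4). Tangency of A1 to both parallel lines with radius 4.7 puts U and M at T ± 4.7·n: U = (-3.18, 3.47), M = (3.18, -3.47). Equal radii place J and B the same way about C: J = C + 4.7·n = (35.5, 38.9), B = C − 4.7·n = (41.8, 31.9). Then cos ∠BUT = UB·UT / (|UB||UT|), giving 79.8°.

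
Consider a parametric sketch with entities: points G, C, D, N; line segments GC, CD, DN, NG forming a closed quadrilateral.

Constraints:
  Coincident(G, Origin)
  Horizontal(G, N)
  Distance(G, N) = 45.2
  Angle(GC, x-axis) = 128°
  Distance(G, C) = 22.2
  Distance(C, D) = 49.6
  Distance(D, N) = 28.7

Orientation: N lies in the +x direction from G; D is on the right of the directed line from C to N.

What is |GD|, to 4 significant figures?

27.79

Checks: |GN| = 45.20 ✓; |GC| = 22.20 ✓; |CD| = 49.60 ✓; |DN| = 28.70 ✓.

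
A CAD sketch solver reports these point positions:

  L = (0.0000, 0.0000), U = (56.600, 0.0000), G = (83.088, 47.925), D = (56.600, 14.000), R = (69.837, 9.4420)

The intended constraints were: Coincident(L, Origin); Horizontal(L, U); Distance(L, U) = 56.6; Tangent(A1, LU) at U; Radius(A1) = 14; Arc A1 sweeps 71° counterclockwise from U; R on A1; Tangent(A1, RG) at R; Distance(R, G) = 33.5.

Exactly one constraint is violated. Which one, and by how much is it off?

Distance(R, G) = 33.5 — off by 7.20.

L = (0.00, 0.00) ✓; L.y = 0.00, U.y = 0.00 ✓; |LU| = 56.60 ✓; ∠(DU, UL) = 90.00° ✓; |DU| = 14.00 ✓; bearing(D→R) − bearing(D→U) = 71.00° ✓; |DR| = 14.00 ✓; ∠(DR, RG) = 90.00° ✓; |RG| = 40.70 ✗.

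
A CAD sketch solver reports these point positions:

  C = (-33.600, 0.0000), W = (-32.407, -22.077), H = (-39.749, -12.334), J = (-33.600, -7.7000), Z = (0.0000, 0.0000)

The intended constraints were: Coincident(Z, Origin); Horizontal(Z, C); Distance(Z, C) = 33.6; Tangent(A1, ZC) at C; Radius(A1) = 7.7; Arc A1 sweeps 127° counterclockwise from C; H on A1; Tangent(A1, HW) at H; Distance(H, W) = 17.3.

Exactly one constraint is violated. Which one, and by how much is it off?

Distance(H, W) = 17.3 — off by 5.10.

Z = (0.00, 0.00) ✓; Z.y = 0.00, C.y = 0.00 ✓; |ZC| = 33.60 ✓; ∠(JC, CZ) = 90.00° ✓; |JC| = 7.700 ✓; bearing(J→H) − bearing(J→C) = 127.0° ✓; |JH| = 7.700 ✓; ∠(JH, HW) = 90.00° ✓; |HW| = 12.20 ✗.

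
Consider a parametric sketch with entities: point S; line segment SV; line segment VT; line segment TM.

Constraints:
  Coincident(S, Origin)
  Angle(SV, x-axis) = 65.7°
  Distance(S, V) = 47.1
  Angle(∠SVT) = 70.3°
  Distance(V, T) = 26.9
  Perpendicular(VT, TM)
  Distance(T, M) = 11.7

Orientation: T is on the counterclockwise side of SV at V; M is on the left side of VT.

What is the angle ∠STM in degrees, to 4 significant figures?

13.96°

S is at the origin; SV runs at 65.7° with length 47.1, so V = 47.1·(cos 65.7°, sin 65.7°) = (19.38, 42.93). ∠SVT = 70.3°, so VT runs at 65.7° + (180° − 70.3°) = 175.4° from the x-axis; with |VT| = 26.9, T = V + 26.9·(cos 175.4°, sin 175.4°) = (-7.431, 45.08). VT is perpendicular to TM; with |TM| = 11.7 on the left of VT, M = T + 11.7·(-0.08020, -0.9968) = (-8.369, 33.42). Then cos ∠STM = TS·TM / (|TS||TM|), giving 13.96°.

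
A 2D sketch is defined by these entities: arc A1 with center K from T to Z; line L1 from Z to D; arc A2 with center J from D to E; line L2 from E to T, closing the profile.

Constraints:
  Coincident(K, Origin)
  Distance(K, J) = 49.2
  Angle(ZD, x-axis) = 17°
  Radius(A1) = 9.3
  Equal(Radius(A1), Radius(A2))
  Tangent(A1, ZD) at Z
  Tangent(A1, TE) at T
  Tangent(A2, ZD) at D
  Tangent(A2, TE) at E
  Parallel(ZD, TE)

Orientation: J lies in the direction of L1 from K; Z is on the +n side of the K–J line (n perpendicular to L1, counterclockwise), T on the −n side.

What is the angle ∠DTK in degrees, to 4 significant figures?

69.29°

Tangency of A1 to both parallel lines with radius 9.3 puts Z and T at K ± 9.3·n: Z = (-2.719, 8.894), T = (2.719, -8.894). Equal radii place D and E the same way about J: D = J + 9.3·n = (44.33, 23.28), E = J − 9.3·n = (49.77, 5.491). Then cos ∠DTK = TD·TK / (|TD||TK|), giving 69.29°.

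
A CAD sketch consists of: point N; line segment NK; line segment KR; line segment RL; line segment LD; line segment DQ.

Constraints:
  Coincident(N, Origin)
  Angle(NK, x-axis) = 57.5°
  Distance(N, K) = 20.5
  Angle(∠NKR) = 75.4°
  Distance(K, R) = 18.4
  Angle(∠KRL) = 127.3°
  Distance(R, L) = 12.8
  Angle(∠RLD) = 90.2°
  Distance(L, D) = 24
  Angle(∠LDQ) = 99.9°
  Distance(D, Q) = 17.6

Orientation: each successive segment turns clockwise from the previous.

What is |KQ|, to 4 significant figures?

14.14

N is at the origin; NK runs at 57.5° with length 20.5, so K = (11.01, 17.29). ∠NKR = 75.4° gives KR at -47.10° from the x-axis; with |KR| = 18.4, R = (23.54, 3.811). ∠KRL = 127.3° gives RL at -99.80° from the x-axis; with |RL| = 12.8, L = (21.36, -8.802). ∠RLD = 90.2° gives LD at 170.4° from the x-axis; with |LD| = 24.0, D = (-2.303, -4.800). ∠LDQ = 99.9° gives DQ at 90.30° from the x-axis; with |DQ| = 17.6, Q = (-2.395, 12.80). Then |KQ| = |Q − K| = 14.14.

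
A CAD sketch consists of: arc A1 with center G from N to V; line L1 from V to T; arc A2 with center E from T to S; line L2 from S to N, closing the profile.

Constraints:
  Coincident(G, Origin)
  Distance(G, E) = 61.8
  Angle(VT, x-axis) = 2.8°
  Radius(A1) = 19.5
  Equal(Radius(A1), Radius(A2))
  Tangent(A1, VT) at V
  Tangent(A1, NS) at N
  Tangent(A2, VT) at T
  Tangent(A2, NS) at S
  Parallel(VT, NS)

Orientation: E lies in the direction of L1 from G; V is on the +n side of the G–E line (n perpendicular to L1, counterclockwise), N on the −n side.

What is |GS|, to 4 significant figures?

64.80

The slot axis is L1's direction at 2.8°, so u = (cos 2.8°, sin 2.8°) = (0.9988, 0.04885) and n = (−sin 2.8°, cos 2.8°) = (-0.04885, 0.9988). G is at the origin and E lies 61.8 along u from G, so E = 61.8·u = (61.73, 3.019). Tangency of A1 to both parallel lines with radius 19.5 puts V and N at G ± 19.5·n: V = (-0.9526, 19.48), N = (0.9526, -19.48). Equal radii place T and S the same way about E: T = E + 19.5·n = (60.77, 22.50), S = E − 19.5·n = (62.68, -16.46). Then |GS| = |S − G| = 64.80.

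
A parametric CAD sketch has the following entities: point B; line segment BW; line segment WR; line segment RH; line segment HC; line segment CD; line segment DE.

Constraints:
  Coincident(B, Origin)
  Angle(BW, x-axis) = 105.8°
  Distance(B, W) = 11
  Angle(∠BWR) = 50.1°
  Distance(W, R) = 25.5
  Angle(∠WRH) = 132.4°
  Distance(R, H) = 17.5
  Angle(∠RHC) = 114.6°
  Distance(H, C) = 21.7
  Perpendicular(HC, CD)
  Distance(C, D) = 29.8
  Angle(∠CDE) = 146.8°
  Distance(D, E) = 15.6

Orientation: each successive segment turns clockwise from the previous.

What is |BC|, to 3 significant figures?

32.7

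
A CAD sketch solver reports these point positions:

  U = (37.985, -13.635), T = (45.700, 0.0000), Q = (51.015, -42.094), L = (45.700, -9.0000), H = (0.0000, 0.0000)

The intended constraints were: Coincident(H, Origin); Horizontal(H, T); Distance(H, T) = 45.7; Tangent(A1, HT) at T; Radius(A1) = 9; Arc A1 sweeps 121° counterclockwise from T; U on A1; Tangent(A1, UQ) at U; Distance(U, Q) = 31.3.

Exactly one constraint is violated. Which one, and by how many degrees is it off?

Tangent(A1, UQ) at U — off by 6.40°.

H = (0.00, 0.00) ✓; H.y = 0.00, T.y = 0.00 ✓; |HT| = 45.70 ✓; ∠(LT, TH) = 90.00° ✓; |LT| = 9.000 ✓; bearing(L→U) − bearing(L→T) = 121.0° ✓; |LU| = 9.000 ✓; ∠(LU, UQ) = 96.40° ✗; |UQ| = 31.30 ✓.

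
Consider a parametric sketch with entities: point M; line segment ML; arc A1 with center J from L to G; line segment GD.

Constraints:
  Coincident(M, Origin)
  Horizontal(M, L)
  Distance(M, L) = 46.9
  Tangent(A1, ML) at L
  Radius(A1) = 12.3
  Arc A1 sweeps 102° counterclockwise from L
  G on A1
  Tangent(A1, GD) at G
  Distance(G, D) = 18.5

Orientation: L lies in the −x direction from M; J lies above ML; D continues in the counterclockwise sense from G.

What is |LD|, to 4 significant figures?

33.95

On A1, L sits at bearing -90° from J; a 102° counterclockwise sweep puts G at bearing 12°, so G = J + 12.3·(cos 12°, sin 12°) = (-34.87, 14.86). Since A1 is tangent to GD there, JG ⟂ GD, so GD runs along (−sin 12°, cos 12°); with |GD| = 18.5, D = (-38.72, 32.95). Then |LD| = |D − L| = 33.95.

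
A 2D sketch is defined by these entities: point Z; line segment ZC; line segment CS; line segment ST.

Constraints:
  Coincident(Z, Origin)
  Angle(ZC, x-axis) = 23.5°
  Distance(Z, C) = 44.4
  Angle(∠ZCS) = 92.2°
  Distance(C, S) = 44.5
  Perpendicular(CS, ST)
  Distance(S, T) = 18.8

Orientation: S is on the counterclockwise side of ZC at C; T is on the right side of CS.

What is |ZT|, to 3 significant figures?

78.3

∠ZCS = 92.2°, so CS runs at 23.5° + (180° − 92.2°) = 111° from the x-axis; with |CS| = 44.5, S = C + 44.5·(cos 111°, sin 111°) = (24.6, 59.2). CS ⟂ ST; with |ST| = 18.8 on the right of CS, T = S + 18.8·(0.932, 0.363) = (42.1, 66.0). Then |ZT| = |T − Z| = 78.3.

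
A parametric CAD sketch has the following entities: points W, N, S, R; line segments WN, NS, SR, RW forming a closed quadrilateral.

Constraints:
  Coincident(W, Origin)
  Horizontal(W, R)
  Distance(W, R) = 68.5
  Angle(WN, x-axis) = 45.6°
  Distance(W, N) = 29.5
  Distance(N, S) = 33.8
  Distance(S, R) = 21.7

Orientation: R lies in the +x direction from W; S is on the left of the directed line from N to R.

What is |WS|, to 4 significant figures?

56.47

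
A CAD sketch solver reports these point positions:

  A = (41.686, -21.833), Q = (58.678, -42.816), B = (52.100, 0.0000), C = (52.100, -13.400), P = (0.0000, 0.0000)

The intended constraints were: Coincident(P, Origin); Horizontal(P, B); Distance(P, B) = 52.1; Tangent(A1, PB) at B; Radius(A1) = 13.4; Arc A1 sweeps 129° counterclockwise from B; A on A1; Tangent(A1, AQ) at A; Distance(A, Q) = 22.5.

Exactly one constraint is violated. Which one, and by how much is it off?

Distance(A, Q) = 22.5 — off by 4.50.

P = (0.00, 0.00) ✓; P.y = 0.00, B.y = 0.00 ✓; |PB| = 52.10 ✓; ∠(CB, BP) = 90.00° ✓; |CB| = 13.40 ✓; bearing(C→A) − bearing(C→B) = 129.0° ✓; |CA| = 13.40 ✓; ∠(CA, AQ) = 90.00° ✓; |AQ| = 27.00 ✗.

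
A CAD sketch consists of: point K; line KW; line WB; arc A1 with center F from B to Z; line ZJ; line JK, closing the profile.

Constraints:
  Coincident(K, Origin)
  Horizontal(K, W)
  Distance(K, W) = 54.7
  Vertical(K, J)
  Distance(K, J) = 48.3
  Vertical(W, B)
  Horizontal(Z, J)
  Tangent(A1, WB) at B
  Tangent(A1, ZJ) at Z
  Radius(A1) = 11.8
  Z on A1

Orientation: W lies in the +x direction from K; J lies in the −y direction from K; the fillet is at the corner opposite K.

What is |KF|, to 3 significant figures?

56.3

K is at the origin; K and W share the same y with |KW| = 54.7 and W on the +x side, so W = (54.7, 0.00). KJ is vertical with |KJ| = 48.3 and J on the −y side, so J = (0.00, -48.3). The virtual corner opposite K is at (54.7, -48.3). Tangency of A1 to WB means the radius FB is perpendicular to WB and since A1 is tangent to ZJ there, FZ ⟂ ZJ, with radius 11.8, so the center F sits 11.8 in from both sides at F = (42.9, -36.5). Then |KF| = |F − K| = 56.3.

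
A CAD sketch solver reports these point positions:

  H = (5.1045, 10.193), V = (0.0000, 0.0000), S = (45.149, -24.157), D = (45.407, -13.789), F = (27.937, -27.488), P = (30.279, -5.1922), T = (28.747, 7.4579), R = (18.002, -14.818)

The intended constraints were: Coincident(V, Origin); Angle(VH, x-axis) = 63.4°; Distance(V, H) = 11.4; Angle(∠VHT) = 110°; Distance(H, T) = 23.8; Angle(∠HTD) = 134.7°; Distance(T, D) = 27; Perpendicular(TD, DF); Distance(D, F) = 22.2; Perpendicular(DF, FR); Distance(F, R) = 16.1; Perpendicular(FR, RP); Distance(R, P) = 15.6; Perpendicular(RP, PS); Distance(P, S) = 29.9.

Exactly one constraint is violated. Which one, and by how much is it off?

Distance(P, S) = 29.9 — off by 5.80.

V = (0.00, 0.00) ✓; VH at 63.40° ✓; |VH| = 11.40 ✓; ∠VHT = 110.0° ✓; |HT| = 23.80 ✓; ∠HTD = 134.7° ✓; |TD| = 27.00 ✓; ∠(TD, DF) = 90.00° ✓; |DF| = 22.20 ✓; ∠(DF, FR) = 90.00° ✓; |FR| = 16.10 ✓; ∠(FR, RP) = 90.00° ✓; |RP| = 15.60 ✓; ∠(RP, PS) = 90.00° ✓; |PS| = 24.10 ✗.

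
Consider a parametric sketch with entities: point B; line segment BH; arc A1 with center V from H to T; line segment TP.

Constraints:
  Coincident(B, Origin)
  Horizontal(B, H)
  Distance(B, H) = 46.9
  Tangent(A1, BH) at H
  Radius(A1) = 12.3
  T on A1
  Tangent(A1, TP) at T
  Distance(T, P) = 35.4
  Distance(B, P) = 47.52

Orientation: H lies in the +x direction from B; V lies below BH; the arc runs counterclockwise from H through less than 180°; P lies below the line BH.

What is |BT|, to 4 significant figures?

36.25

B is at the origin; BH is horizontal with |BH| = 46.9 and H on the +x side, so H = (46.90, 0.000). Since A1 is tangent to BH there, VH ⟂ BH, so V = H + (0, -12.3) = (46.90, -12.30). Since VT ⟂ TP (tangency), |VP| = √(12.3² + 35.4²) = 37.48 regardless of where T sits on A1. So P lies on both circle(B, 47.52) and circle(V, 37.48); the below-BH intersection is P = (23.30, -41.41). T is the foot of the tangent from P: T = (35.33, -8.120).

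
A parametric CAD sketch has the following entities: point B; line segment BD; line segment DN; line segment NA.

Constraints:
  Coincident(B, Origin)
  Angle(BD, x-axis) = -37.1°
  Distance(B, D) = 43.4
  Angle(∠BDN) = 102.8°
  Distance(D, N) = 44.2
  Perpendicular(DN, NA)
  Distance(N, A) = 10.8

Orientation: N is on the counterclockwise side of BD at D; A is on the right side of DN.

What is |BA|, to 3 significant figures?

75.6

∠BDN = 102.8°, so DN runs at -37.1° + (180° − 102.8°) = 40.1° from the x-axis; with |DN| = 44.2, N = D + 44.2·(cos 40.1°, sin 40.1°) = (68.4, 2.29). DN is perpendicular to NA; with |NA| = 10.8 on the right of DN, A = N + 10.8·(0.644, -0.765) = (75.4, -5.97). Then |BA| = |A − B| = 75.6.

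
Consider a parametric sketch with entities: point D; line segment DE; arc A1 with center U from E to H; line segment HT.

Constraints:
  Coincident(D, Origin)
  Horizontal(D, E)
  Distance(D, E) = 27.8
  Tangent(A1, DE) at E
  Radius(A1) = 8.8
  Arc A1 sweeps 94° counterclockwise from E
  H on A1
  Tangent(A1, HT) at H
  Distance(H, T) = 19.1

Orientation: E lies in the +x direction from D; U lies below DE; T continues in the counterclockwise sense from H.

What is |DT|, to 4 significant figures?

35.00

D is at the origin; DE is horizontal with |DE| = 27.8 and E on the +x side, so E = (27.80, 0.000). Since A1 is tangent to DE there, UE ⟂ DE, so U = E + (0, -8.8) = (27.80, -8.800). On A1, E sits at bearing 90° from U; a 94° counterclockwise sweep puts H at bearing 184°, so H = U + 8.8·(cos 184°, sin 184°) = (19.02, -9.414). Tangency of A1 to HT means the radius UH is perpendicular to HT, so HT runs along (−sin 184°, cos 184°); with |HT| = 19.1, T = (20.35, -28.47). Then |DT| = |T − D| = 35.00.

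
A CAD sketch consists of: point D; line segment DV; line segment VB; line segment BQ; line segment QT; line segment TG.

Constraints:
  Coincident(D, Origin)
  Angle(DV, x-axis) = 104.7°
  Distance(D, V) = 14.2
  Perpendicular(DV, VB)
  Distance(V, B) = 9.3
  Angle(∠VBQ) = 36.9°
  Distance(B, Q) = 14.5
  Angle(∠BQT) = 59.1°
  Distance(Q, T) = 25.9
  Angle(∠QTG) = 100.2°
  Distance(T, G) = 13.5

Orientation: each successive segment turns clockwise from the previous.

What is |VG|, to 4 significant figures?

22.29

∠BQT = 59.1° gives QT at 110.7° from the x-axis; with |QT| = 25.9, T = (-12.77, 28.96). ∠QTG = 100.2° gives TG at 30.90° from the x-axis; with |TG| = 13.5, G = (-1.186, 35.89). Then |VG| = |G − V| = 22.29.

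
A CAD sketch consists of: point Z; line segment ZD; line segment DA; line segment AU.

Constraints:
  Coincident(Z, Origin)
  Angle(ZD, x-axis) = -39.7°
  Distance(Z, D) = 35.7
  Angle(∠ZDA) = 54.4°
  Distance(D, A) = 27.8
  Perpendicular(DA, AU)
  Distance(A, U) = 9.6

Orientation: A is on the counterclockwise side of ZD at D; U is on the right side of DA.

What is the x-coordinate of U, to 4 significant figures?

39.03

∠ZDA = 54.4°, so DA runs at -39.7° + (180° − 54.4°) = 85.90° from the x-axis; with |DA| = 27.8, A = D + 27.8·(cos 85.90°, sin 85.90°) = (29.46, 4.925). DA is perpendicular to AU; with |AU| = 9.6 on the right of DA, U = A + 9.6·(0.9974, -0.07150) = (39.03, 4.238). So U.x = 39.03.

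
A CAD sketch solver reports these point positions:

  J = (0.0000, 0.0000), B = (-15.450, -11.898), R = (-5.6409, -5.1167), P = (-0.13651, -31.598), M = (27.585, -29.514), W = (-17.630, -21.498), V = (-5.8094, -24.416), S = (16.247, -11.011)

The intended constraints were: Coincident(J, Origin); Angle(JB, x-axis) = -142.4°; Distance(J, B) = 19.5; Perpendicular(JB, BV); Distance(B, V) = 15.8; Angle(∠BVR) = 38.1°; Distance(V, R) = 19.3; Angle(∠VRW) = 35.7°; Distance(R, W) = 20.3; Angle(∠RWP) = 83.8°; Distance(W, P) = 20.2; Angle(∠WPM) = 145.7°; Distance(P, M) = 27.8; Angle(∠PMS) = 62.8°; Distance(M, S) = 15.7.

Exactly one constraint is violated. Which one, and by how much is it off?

Distance(M, S) = 15.7 — off by 6.00.

J = (0.00, 0.00) ✓; JB at -142.4° ✓; |JB| = 19.50 ✓; ∠(JB, BV) = 90.00° ✓; |BV| = 15.80 ✓; ∠BVR = 38.10° ✓; |VR| = 19.30 ✓; ∠VRW = 35.70° ✓; |RW| = 20.30 ✓; ∠RWP = 83.80° ✓; |WP| = 20.20 ✓; ∠WPM = 145.7° ✓; |PM| = 27.80 ✓; ∠PMS = 62.80° ✓; |MS| = 21.70 ✗.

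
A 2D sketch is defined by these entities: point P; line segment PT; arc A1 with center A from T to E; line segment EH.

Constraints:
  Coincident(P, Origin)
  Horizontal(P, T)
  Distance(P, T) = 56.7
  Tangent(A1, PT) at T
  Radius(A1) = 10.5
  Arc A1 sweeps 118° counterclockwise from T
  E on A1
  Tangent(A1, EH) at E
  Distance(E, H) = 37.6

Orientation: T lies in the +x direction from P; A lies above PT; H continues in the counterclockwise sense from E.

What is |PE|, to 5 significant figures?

67.751

P is at the origin; P and T share the same y with |PT| = 56.7 and T on the +x side, so T = (56.700, 0.0000). The tangent condition forces AT to be normal to PT, so A = T + (0, 10.5) = (56.700, 10.500). On A1, T sits at bearing -90° from A; a 118° counterclockwise sweep puts E at bearing 28°, so E = A + 10.5·(cos 28°, sin 28°) = (65.971, 15.429). Then |PE| = |E − P| = 67.751.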